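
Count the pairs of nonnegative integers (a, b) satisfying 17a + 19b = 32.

gcd(19, 17):
  19 = 1×17 + 2
  17 = 8×2 + 1
  2 = 2×1
so gcd(19, 17) = 1.
Back-substitute for Bézout coefficients:
  1 = 17 - 8×2
  ... = 17×(9) + 19×(-8)
Scale by 32: one solution is (288, -256). Reduce a mod 19: (3, -1).
General: a = 3 + 19t, b = -1 - 17t.
a ≥ 0 ⇒ t ≥ 0; b ≥ 0 ⇒ t ≤ -1. So t ∈ [0, -1]: 0 solutions.

0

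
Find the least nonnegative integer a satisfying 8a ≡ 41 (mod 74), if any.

no solution

gcd(74, 8):
  74 = 9×8 + 2
  8 = 4×2
so gcd(74, 8) = 2.
2 does not divide 41, so the congruence has no solution.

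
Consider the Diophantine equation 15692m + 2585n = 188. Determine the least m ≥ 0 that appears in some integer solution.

2444

gcd(15692, 2585) = 1.
1 divides 188, so solutions exist.
By Bézout, 15692×(838) + 2585×(-5087) = 1.
Scale by 188/1 = 188: (m₀, n₀) = (157544, -956356).
General solution: m = 157544 + 2585t, n = -956356 - 15692t for integer t.
m ≥ 0: smallest is 157544 mod 2585 = 2444 (at t = -60), with n = -14836.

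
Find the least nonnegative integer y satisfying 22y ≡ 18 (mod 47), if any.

35

gcd(47, 22) = 1.
1 divides 18, so solutions exist.
By Bézout, 22·(15) + 47·(-7) = 1.
So 22·(15) ≡ 1 (mod 47); multiply by 18: y ≡ 270 (mod 47).
Smallest nonnegative: y = 270 mod 47 = 35.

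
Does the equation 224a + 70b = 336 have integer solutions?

gcd(224, 70) = 14  (224 = 3·70 + 14, 70 = 5·14).
14 divides 336, so integer solutions exist.

yes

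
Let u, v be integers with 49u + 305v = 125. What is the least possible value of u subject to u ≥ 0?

gcd(305, 49):
  305 = 6×49 + 11
  49 = 4×11 + 5
  11 = 2×5 + 1
  5 = 5×1
so gcd(305, 49) = 1.
1 divides 125, so solutions exist.
Back-substitute for Bézout coefficients:
  1 = 11 - 2×5
  ... = 49×(-56) + 305×(9)
Scale by 125/1 = 125: (u₀, v₀) = (-7000, 1125).
General solution: u = -7000 + 305t, v = 1125 - 49t for integer t.
u ≥ 0: smallest is -7000 mod 305 = 15 (at t = 23), with v = -2.

15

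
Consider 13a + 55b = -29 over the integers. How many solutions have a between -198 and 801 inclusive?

gcd(55, 13):
  55 = 4·13 + 3
  13 = 4·3 + 1
  3 = 3·1
so gcd(55, 13) = 1.
Back-substitute for Bézout coefficients:
  1 = 13 - 4·3
  ... = 13·(17) + 55·(-4)
Scale by -29: particular solution (-493, 116); reduce a mod 55: (2, -1).
General solution: a = 2 + 55t, b = -1 - 13t for integer t.
-198 ≤ 2 + 55t ≤ 801 gives t ∈ [-3, 14], which is 18 values.

18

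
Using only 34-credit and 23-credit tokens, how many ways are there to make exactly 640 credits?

1

Need nonnegative integers with 34j + 23k = 640.
gcd(34, 23) = 1, and 34·(-2) + 23·(3) = 1.
So (j₀, k₀) = (-1280, 1920); general j = -1280 + 23t, k = 1920 - 34t.
j ≥ 0 ⇒ t ≥ 56; k ≥ 0 ⇒ t ≤ 56. That's 1 value of t.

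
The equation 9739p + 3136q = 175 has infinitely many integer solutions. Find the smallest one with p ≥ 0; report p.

749

gcd(9739, 3136) = 1  (9739 = 3×3136 + 331, 3136 = 9×331 + 157, 331 = 2×157 + 17, 157 = 9×17 + 4, 17 = 4×4 + 1, 4 = 4×1).
1 divides 175, so solutions exist.
Back-substituting, 9739×(739) + 3136×(-2295) = 1.
Scale by 175/1 = 175: (p₀, q₀) = (129325, -401625).
General solution: p = 129325 + 3136t, q = -401625 - 9739t for integer t.
p ≥ 0: smallest is 129325 mod 3136 = 749 (at t = -41), with q = -2326.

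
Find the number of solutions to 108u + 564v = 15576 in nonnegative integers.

3

gcd(564, 108) = 12  (564 = 5·108 + 24, 108 = 4·24 + 12, 24 = 2·12).
Back-substituting, 108·(21) + 564·(-4) = 12.
Scale by 1298: one solution is (27258, -5192). Reduce u mod 47: (45, 19).
General: u = 45 + 47t, v = 19 - 9t.
u ≥ 0 ⇒ t ≥ 0; v ≥ 0 ⇒ t ≤ 2. So t ∈ [0, 2]: 3 solutions.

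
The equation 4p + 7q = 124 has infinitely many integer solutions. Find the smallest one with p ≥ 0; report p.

gcd(7, 4) = 1.
1 divides 124, so solutions exist.
By Bézout, 4*(2) + 7*(-1) = 1.
Scale by 124/1 = 124: (p₀, q₀) = (248, -124).
General solution: p = 248 + 7t, q = -124 - 4t for integer t.
p ≥ 0: smallest is 248 mod 7 = 3 (at t = -35), with q = 16.

3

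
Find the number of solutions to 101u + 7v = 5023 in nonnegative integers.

gcd(101, 7) = 1.
By Bézout, 101*(-2) + 7*(29) = 1.
One solution: (6, 631).
General: u = 6 + 7t, v = 631 - 101t.
u ≥ 0 ⇒ t ≥ 0; v ≥ 0 ⇒ t ≤ 6. So t ∈ [0, 6]: 7 solutions.

7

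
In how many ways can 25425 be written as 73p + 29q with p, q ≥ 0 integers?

12

gcd(73, 29) = 1.
By Bézout, 73×(2) + 29×(-5) = 1.
One solution: (13, 844).
General: p = 13 + 29t, q = 844 - 73t.
p ≥ 0 ⇒ t ≥ 0; q ≥ 0 ⇒ t ≤ 11. So t ∈ [0, 11]: 12 solutions.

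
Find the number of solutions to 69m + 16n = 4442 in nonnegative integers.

gcd(69, 16):
  69 = 4·16 + 5
  16 = 3·5 + 1
  5 = 5·1
so gcd(69, 16) = 1.
Back-substitute for Bézout coefficients:
  1 = 16 - 3·5
  ... = 69·(-3) + 16·(13)
Scale by 4442: one solution is (-13326, 57746). Reduce m mod 16: (2, 269).
General: m = 2 + 16t, n = 269 - 69t.
m ≥ 0 ⇒ t ≥ 0; n ≥ 0 ⇒ t ≤ 3. So t ∈ [0, 3]: 4 solutions.

4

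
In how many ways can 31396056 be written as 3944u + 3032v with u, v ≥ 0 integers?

gcd(3944, 3032):
  3944 = 1·3032 + 912
  3032 = 3·912 + 296
  912 = 3·296 + 24
  296 = 12·24 + 8
  24 = 3·8
so gcd(3944, 3032) = 8.
Back-substitute for Bézout coefficients:
  8 = 296 - 12·24
  ... = 3944·(-123) + 3032·(160)
Scale by 3924507: one solution is (-482714361, 627921120). Reduce u mod 379: (126, 10191).
General: u = 126 + 379t, v = 10191 - 493t.
u ≥ 0 ⇒ t ≥ 0; v ≥ 0 ⇒ t ≤ 20. So t ∈ [0, 20]: 21 solutions.

21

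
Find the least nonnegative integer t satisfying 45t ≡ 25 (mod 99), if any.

no solution

gcd(99, 45) = 9.
9 does not divide 25, so the congruence has no solution.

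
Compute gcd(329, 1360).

gcd(1360, 329):
  1360 = 4·329 + 44
  329 = 7·44 + 21
  44 = 2·21 + 2
  21 = 10·2 + 1
  2 = 2·1
so gcd(1360, 329) = 1.

1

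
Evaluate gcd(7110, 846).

gcd(7110, 846) = 18  (7110 = 8*846 + 342, 846 = 2*342 + 162, 342 = 2*162 + 18, 162 = 9*18).

18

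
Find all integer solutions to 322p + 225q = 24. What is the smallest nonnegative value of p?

42

gcd(322, 225):
  322 = 1·225 + 97
  225 = 2·97 + 31
  97 = 3·31 + 4
  31 = 7·4 + 3
  4 = 1·3 + 1
  3 = 3·1
so gcd(322, 225) = 1.
1 divides 24, so solutions exist.
Back-substitute for Bézout coefficients:
  1 = 4 - 1·3
  ... = 322·(58) + 225·(-83)
Scale by 24/1 = 24: (p₀, q₀) = (1392, -1992).
General solution: p = 1392 + 225t, q = -1992 - 322t for integer t.
p ≥ 0: smallest is 1392 mod 225 = 42 (at t = -6), with q = -60.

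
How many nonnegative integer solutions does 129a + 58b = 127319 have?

gcd(129, 58) = 1.
By Bézout, 129·(9) + 58·(-20) = 1.
One solution: (23, 2144).
General: a = 23 + 58t, b = 2144 - 129t.
a ≥ 0 ⇒ t ≥ 0; b ≥ 0 ⇒ t ≤ 16. So t ∈ [0, 16]: 17 solutions.

17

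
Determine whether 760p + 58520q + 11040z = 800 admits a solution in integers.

yes

gcd(58520, 760) = 760  (58520 = 77×760).
gcd(760, 11040) = 40.
40 divides 800, so integer solutions exist.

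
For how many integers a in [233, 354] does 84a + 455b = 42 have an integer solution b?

gcd(455, 84):
  455 = 5*84 + 35
  84 = 2*35 + 14
  35 = 2*14 + 7
  14 = 2*7
so gcd(455, 84) = 7.
Back-substitute for Bézout coefficients:
  7 = 35 - 2*14
  ... = 84*(-27) + 455*(5)
Scale by 6: particular solution (-162, 30); reduce a mod 65: (33, -6).
General solution: a = 33 + 65t, b = -6 - 12t for integer t.
233 ≤ 33 + 65t ≤ 354 gives t ∈ [4, 4], which is 1 value.

1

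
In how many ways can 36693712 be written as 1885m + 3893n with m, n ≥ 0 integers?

5

gcd(3893, 1885) = 1.
By Bézout, 1885·(1266) + 3893·(-613) = 1.
One solution: (819, 9029).
General: m = 819 + 3893t, n = 9029 - 1885t.
m ≥ 0 ⇒ t ≥ 0; n ≥ 0 ⇒ t ≤ 4. So t ∈ [0, 4]: 5 solutions.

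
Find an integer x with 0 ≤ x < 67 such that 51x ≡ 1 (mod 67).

46

gcd(67, 51):
  67 = 1×51 + 16
  51 = 3×16 + 3
  16 = 5×3 + 1
  3 = 3×1
so gcd(67, 51) = 1.
Back-substitute for Bézout coefficients:
  1 = 16 - 5×3
  ... = 51×(-21) + 67×(16)
So 51×-21 ≡ 1 (mod 67), and -21 mod 67 = 46.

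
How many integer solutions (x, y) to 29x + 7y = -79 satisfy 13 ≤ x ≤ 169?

22

gcd(29, 7) = 1.
By Bézout, 29*(1) + 7*(-4) = 1.
Particular solution: (5, -32).
General solution: x = 5 + 7t, y = -32 - 29t for integer t.
13 ≤ 5 + 7t ≤ 169 gives t ∈ [2, 23], which is 22 values.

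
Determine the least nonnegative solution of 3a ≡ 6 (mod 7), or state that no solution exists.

gcd(7, 3):
  7 = 2*3 + 1
  3 = 3*1
so gcd(7, 3) = 1.
1 divides 6, so solutions exist.
Back-substitute for Bézout coefficients:
  1 = 7 - 2*3
  ... = 3*(-2) + 7*(1)
So 3*(-2) ≡ 1 (mod 7); multiply by 6: a ≡ -12 (mod 7).
Smallest nonnegative: a = -12 mod 7 = 2.

2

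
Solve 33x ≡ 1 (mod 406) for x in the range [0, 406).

283

gcd(406, 33) = 1.
By Bézout, 33×(-123) + 406×(10) = 1.
So 33×-123 ≡ 1 (mod 406), and -123 mod 406 = 283.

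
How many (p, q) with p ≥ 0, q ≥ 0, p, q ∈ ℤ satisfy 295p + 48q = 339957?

gcd(295, 48) = 1  (295 = 6·48 + 7, 48 = 6·7 + 6, 7 = 1·6 + 1, 6 = 6·1).
Back-substituting, 295·(7) + 48·(-43) = 1.
Scale by 339957: one solution is (2379699, -14618151). Reduce p mod 48: (3, 7064).
General: p = 3 + 48t, q = 7064 - 295t.
p ≥ 0 ⇒ t ≥ 0; q ≥ 0 ⇒ t ≤ 23. So t ∈ [0, 23]: 24 solutions.

24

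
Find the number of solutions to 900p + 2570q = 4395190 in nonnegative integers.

gcd(2570, 900) = 10.
By Bézout, 900·(20) + 2570·(-7) = 10.
One solution: (209, 1637).
General: p = 209 + 257t, q = 1637 - 90t.
p ≥ 0 ⇒ t ≥ 0; q ≥ 0 ⇒ t ≤ 18. So t ∈ [0, 18]: 19 solutions.

19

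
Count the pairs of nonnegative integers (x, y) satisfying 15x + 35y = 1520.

gcd(35, 15) = 5  (35 = 2*15 + 5, 15 = 3*5).
Back-substituting, 15*(-2) + 35*(1) = 5.
Scale by 304: one solution is (-608, 304). Reduce x mod 7: (1, 43).
General: x = 1 + 7t, y = 43 - 3t.
x ≥ 0 ⇒ t ≥ 0; y ≥ 0 ⇒ t ≤ 14. So t ∈ [0, 14]: 15 solutions.

15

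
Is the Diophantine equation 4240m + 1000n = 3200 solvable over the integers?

gcd(4240, 1000) = 40.
40 divides 3200, so integer solutions exist.

yes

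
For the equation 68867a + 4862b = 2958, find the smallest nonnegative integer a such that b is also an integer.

168

gcd(68867, 4862) = 17  (68867 = 14×4862 + 799, 4862 = 6×799 + 68, 799 = 11×68 + 51, 68 = 1×51 + 17, 51 = 3×17).
17 divides 2958, so solutions exist.
Back-substituting, 68867×(-73) + 4862×(1034) = 17.
Scale by 2958/17 = 174: (a₀, b₀) = (-12702, 179916).
General solution: a = -12702 + 286t, b = 179916 - 4051t for integer t.
a ≥ 0: smallest is -12702 mod 286 = 168 (at t = 45), with b = -2379.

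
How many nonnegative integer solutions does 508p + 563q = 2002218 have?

7

gcd(563, 508):
  563 = 1*508 + 55
  508 = 9*55 + 13
  55 = 4*13 + 3
  13 = 4*3 + 1
  3 = 3*1
so gcd(563, 508) = 1.
Back-substitute for Bézout coefficients:
  1 = 13 - 4*3
  ... = 508*(174) + 563*(-157)
Scale by 2002218: one solution is (348385932, -314348226). Reduce p mod 563: (406, 3190).
General: p = 406 + 563t, q = 3190 - 508t.
p ≥ 0 ⇒ t ≥ 0; q ≥ 0 ⇒ t ≤ 6. So t ∈ [0, 6]: 7 solutions.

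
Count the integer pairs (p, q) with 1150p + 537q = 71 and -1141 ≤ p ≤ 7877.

gcd(1150, 537) = 1  (1150 = 2·537 + 76, 537 = 7·76 + 5, 76 = 15·5 + 1, 5 = 5·1).
Back-substituting, 1150·(106) + 537·(-227) = 1.
Scale by 71: particular solution (7526, -16117); reduce p mod 537: (8, -17).
General solution: p = 8 + 537t, q = -17 - 1150t for integer t.
-1141 ≤ 8 + 537t ≤ 7877 gives t ∈ [-2, 14], which is 17 values.

17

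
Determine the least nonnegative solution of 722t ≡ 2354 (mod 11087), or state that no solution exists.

7067

gcd(11087, 722) = 1  (11087 = 15×722 + 257, 722 = 2×257 + 208, 257 = 1×208 + 49, 208 = 4×49 + 12, 49 = 4×12 + 1, 12 = 12×1).
1 divides 2354, so solutions exist.
Back-substituting, 722×(-906) + 11087×(59) = 1.
So 722×(-906) ≡ 1 (mod 11087); multiply by 2354: t ≡ -2132724 (mod 11087).
Smallest nonnegative: t = -2132724 mod 11087 = 7067.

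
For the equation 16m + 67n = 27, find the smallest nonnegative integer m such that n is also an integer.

gcd(67, 16):
  67 = 4·16 + 3
  16 = 5·3 + 1
  3 = 3·1
so gcd(67, 16) = 1.
1 divides 27, so solutions exist.
Back-substitute for Bézout coefficients:
  1 = 16 - 5·3
  ... = 16·(21) + 67·(-5)
Scale by 27/1 = 27: (m₀, n₀) = (567, -135).
General solution: m = 567 + 67t, n = -135 - 16t for integer t.
m ≥ 0: smallest is 567 mod 67 = 31 (at t = -8), with n = -7.

31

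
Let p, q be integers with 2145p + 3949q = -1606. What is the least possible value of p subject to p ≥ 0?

gcd(3949, 2145) = 11  (3949 = 1·2145 + 1804, 2145 = 1·1804 + 341, 1804 = 5·341 + 99, 341 = 3·99 + 44, 99 = 2·44 + 11, 44 = 4·11).
11 divides -1606, so solutions exist.
Back-substituting, 2145·(-81) + 3949·(44) = 11.
Scale by -1606/11 = -146: (p₀, q₀) = (11826, -6424).
General solution: p = 11826 + 359t, q = -6424 - 195t for integer t.
p ≥ 0: smallest is 11826 mod 359 = 338 (at t = -32), with q = -184.

338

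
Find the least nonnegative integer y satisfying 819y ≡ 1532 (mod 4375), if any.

no solution

gcd(4375, 819) = 7.
7 does not divide 1532, so the congruence has no solution.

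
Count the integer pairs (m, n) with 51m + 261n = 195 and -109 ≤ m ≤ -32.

gcd(261, 51):
  261 = 5×51 + 6
  51 = 8×6 + 3
  6 = 2×3
so gcd(261, 51) = 3.
Back-substitute for Bézout coefficients:
  3 = 51 - 8×6
  ... = 51×(41) + 261×(-8)
Scale by 65: particular solution (2665, -520); reduce m mod 87: (55, -10).
General solution: m = 55 + 87t, n = -10 - 17t for integer t.
-109 ≤ 55 + 87t ≤ -32 gives t ∈ [-1, -1], which is 1 value.

1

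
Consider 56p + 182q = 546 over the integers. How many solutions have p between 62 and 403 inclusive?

gcd(182, 56) = 14.
By Bézout, 56*(-3) + 182*(1) = 14.
Particular solution: (0, 3).
General solution: p = 0 + 13t, q = 3 - 4t for integer t.
62 ≤ 0 + 13t ≤ 403 gives t ∈ [5, 31], which is 27 values.

27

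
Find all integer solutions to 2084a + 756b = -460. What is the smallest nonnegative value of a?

97

gcd(2084, 756) = 4  (2084 = 2*756 + 572, 756 = 1*572 + 184, 572 = 3*184 + 20, 184 = 9*20 + 4, 20 = 5*4).
4 divides -460, so solutions exist.
Back-substituting, 2084*(-37) + 756*(102) = 4.
Scale by -460/4 = -115: (a₀, b₀) = (4255, -11730).
General solution: a = 4255 + 189t, b = -11730 - 521t for integer t.
a ≥ 0: smallest is 4255 mod 189 = 97 (at t = -22), with b = -268.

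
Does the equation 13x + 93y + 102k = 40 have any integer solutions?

gcd(93, 13) = 1  (93 = 7·13 + 2, 13 = 6·2 + 1, 2 = 2·1).
gcd(1, 102) = 1.
1 divides 40, so integer solutions exist.

yes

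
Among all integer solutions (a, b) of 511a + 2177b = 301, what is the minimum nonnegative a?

171

gcd(2177, 511) = 7  (2177 = 4*511 + 133, 511 = 3*133 + 112, 133 = 1*112 + 21, 112 = 5*21 + 7, 21 = 3*7).
7 divides 301, so solutions exist.
Back-substituting, 511*(98) + 2177*(-23) = 7.
Scale by 301/7 = 43: (a₀, b₀) = (4214, -989).
General solution: a = 4214 + 311t, b = -989 - 73t for integer t.
a ≥ 0: smallest is 4214 mod 311 = 171 (at t = -13), with b = -40.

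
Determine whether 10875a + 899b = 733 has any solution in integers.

gcd(10875, 899) = 29  (10875 = 12·899 + 87, 899 = 10·87 + 29, 87 = 3·29).
29 does not divide 733 (remainder 8), so no integer solutions.

no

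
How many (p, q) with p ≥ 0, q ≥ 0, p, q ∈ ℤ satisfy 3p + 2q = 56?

10

gcd(3, 2):
  3 = 1×2 + 1
  2 = 2×1
so gcd(3, 2) = 1.
Back-substitute for Bézout coefficients:
  1 = 3 - 1×2
  ... = 3×(1) + 2×(-1)
Scale by 56: one solution is (56, -56). Reduce p mod 2: (0, 28).
General: p = 0 + 2t, q = 28 - 3t.
p ≥ 0 ⇒ t ≥ 0; q ≥ 0 ⇒ t ≤ 9. So t ∈ [0, 9]: 10 solutions.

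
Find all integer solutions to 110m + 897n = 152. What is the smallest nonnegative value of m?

34

gcd(897, 110) = 1  (897 = 8*110 + 17, 110 = 6*17 + 8, 17 = 2*8 + 1, 8 = 8*1).
1 divides 152, so solutions exist.
Back-substituting, 110*(-106) + 897*(13) = 1.
Scale by 152/1 = 152: (m₀, n₀) = (-16112, 1976).
General solution: m = -16112 + 897t, n = 1976 - 110t for integer t.
m ≥ 0: smallest is -16112 mod 897 = 34 (at t = 18), with n = -4.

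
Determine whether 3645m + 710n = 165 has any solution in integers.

yes

gcd(3645, 710) = 5  (3645 = 5*710 + 95, 710 = 7*95 + 45, 95 = 2*45 + 5, 45 = 9*5).
5 divides 165, so integer solutions exist.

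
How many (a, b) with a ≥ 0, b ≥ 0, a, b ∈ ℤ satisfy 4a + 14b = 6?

gcd(14, 4) = 2.
By Bézout, 4×(-3) + 14×(1) = 2.
One solution: (5, -1).
General: a = 5 + 7t, b = -1 - 2t.
a ≥ 0 ⇒ t ≥ 0; b ≥ 0 ⇒ t ≤ -1. So t ∈ [0, -1]: 0 solutions.

0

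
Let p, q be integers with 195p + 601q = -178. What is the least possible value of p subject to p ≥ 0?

gcd(601, 195) = 1  (601 = 3·195 + 16, 195 = 12·16 + 3, 16 = 5·3 + 1, 3 = 3·1).
1 divides -178, so solutions exist.
Back-substituting, 195·(-188) + 601·(61) = 1.
Scale by -178/1 = -178: (p₀, q₀) = (33464, -10858).
General solution: p = 33464 + 601t, q = -10858 - 195t for integer t.
p ≥ 0: smallest is 33464 mod 601 = 409 (at t = -55), with q = -133.

409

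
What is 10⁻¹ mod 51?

46

gcd(51, 10) = 1  (51 = 5*10 + 1, 10 = 10*1).
Back-substituting, 10*(-5) + 51*(1) = 1.
So 10*-5 ≡ 1 (mod 51), and -5 mod 51 = 46.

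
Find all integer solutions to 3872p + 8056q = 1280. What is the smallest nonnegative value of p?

250

gcd(8056, 3872):
  8056 = 2×3872 + 312
  3872 = 12×312 + 128
  312 = 2×128 + 56
  128 = 2×56 + 16
  56 = 3×16 + 8
  16 = 2×8
so gcd(8056, 3872) = 8.
8 divides 1280, so solutions exist.
Back-substitute for Bézout coefficients:
  8 = 56 - 3×16
  ... = 3872×(-439) + 8056×(211)
Scale by 1280/8 = 160: (p₀, q₀) = (-70240, 33760).
General solution: p = -70240 + 1007t, q = 33760 - 484t for integer t.
p ≥ 0: smallest is -70240 mod 1007 = 250 (at t = 70), with q = -120.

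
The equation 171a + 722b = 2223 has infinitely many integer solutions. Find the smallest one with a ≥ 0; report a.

13

gcd(722, 171) = 19.
19 divides 2223, so solutions exist.
By Bézout, 171*(17) + 722*(-4) = 19.
Scale by 2223/19 = 117: (a₀, b₀) = (1989, -468).
General solution: a = 1989 + 38t, b = -468 - 9t for integer t.
a ≥ 0: smallest is 1989 mod 38 = 13 (at t = -52), with b = 0.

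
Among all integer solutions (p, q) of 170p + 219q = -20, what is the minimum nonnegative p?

gcd(219, 170):
  219 = 1*170 + 49
  170 = 3*49 + 23
  49 = 2*23 + 3
  23 = 7*3 + 2
  3 = 1*2 + 1
  2 = 2*1
so gcd(219, 170) = 1.
1 divides -20, so solutions exist.
Back-substitute for Bézout coefficients:
  1 = 3 - 1*2
  ... = 170*(-76) + 219*(59)
Scale by -20/1 = -20: (p₀, q₀) = (1520, -1180).
General solution: p = 1520 + 219t, q = -1180 - 170t for integer t.
p ≥ 0: smallest is 1520 mod 219 = 206 (at t = -6), with q = -160.

206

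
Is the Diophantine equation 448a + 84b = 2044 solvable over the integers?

gcd(448, 84) = 28  (448 = 5·84 + 28, 84 = 3·28).
28 divides 2044, so integer solutions exist.

yes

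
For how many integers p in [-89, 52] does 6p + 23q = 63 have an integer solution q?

6

gcd(23, 6) = 1.
By Bézout, 6*(4) + 23*(-1) = 1.
Particular solution: (22, -3).
General solution: p = 22 + 23t, q = -3 - 6t for integer t.
-89 ≤ 22 + 23t ≤ 52 gives t ∈ [-4, 1], which is 6 values.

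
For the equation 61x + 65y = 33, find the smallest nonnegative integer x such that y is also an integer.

gcd(65, 61):
  65 = 1*61 + 4
  61 = 15*4 + 1
  4 = 4*1
so gcd(65, 61) = 1.
1 divides 33, so solutions exist.
Back-substitute for Bézout coefficients:
  1 = 61 - 15*4
  ... = 61*(16) + 65*(-15)
Scale by 33/1 = 33: (x₀, y₀) = (528, -495).
General solution: x = 528 + 65t, y = -495 - 61t for integer t.
x ≥ 0: smallest is 528 mod 65 = 8 (at t = -8), with y = -7.

8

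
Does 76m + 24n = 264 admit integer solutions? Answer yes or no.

yes

gcd(76, 24) = 4.
4 divides 264, so integer solutions exist.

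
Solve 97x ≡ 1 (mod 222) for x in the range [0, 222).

gcd(222, 97):
  222 = 2·97 + 28
  97 = 3·28 + 13
  28 = 2·13 + 2
  13 = 6·2 + 1
  2 = 2·1
so gcd(222, 97) = 1.
Back-substitute for Bézout coefficients:
  1 = 13 - 6·2
  ... = 97·(103) + 222·(-45)
So 97·103 ≡ 1 (mod 222), and 103 mod 222 = 103.

103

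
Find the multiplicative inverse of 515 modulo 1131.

gcd(1131, 515) = 1  (1131 = 2*515 + 101, 515 = 5*101 + 10, 101 = 10*10 + 1, 10 = 10*1).
Back-substituting, 515*(-112) + 1131*(51) = 1.
So 515*-112 ≡ 1 (mod 1131), and -112 mod 1131 = 1019.

1019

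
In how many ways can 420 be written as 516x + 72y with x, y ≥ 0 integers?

0

gcd(516, 72) = 12  (516 = 7·72 + 12, 72 = 6·12).
Back-substituting, 516·(1) + 72·(-7) = 12.
Scale by 35: one solution is (35, -245). Reduce x mod 6: (5, -30).
General: x = 5 + 6t, y = -30 - 43t.
x ≥ 0 ⇒ t ≥ 0; y ≥ 0 ⇒ t ≤ -1. So t ∈ [0, -1]: 0 solutions.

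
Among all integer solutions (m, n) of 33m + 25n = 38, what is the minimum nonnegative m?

11

gcd(33, 25) = 1.
1 divides 38, so solutions exist.
By Bézout, 33*(-3) + 25*(4) = 1.
Scale by 38/1 = 38: (m₀, n₀) = (-114, 152).
General solution: m = -114 + 25t, n = 152 - 33t for integer t.
m ≥ 0: smallest is -114 mod 25 = 11 (at t = 5), with n = -13.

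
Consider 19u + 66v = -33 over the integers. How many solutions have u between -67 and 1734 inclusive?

27

gcd(66, 19) = 1.
By Bézout, 19·(7) + 66·(-2) = 1.
Particular solution: (33, -10).
General solution: u = 33 + 66t, v = -10 - 19t for integer t.
-67 ≤ 33 + 66t ≤ 1734 gives t ∈ [-1, 25], which is 27 values.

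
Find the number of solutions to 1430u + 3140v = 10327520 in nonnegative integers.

23

gcd(3140, 1430) = 10  (3140 = 2·1430 + 280, 1430 = 5·280 + 30, 280 = 9·30 + 10, 30 = 3·10).
Back-substituting, 1430·(-101) + 3140·(46) = 10.
Scale by 1032752: one solution is (-104307952, 47506592). Reduce u mod 314: (22, 3279).
General: u = 22 + 314t, v = 3279 - 143t.
u ≥ 0 ⇒ t ≥ 0; v ≥ 0 ⇒ t ≤ 22. So t ∈ [0, 22]: 23 solutions.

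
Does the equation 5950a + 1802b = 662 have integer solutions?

gcd(5950, 1802) = 34  (5950 = 3×1802 + 544, 1802 = 3×544 + 170, 544 = 3×170 + 34, 170 = 5×34).
34 does not divide 662 (remainder 16), so no integer solutions.

no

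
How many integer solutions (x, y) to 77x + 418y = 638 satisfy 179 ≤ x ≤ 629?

12

gcd(418, 77):
  418 = 5·77 + 33
  77 = 2·33 + 11
  33 = 3·11
so gcd(418, 77) = 11.
Back-substitute for Bézout coefficients:
  11 = 77 - 2·33
  ... = 77·(11) + 418·(-2)
Scale by 58: particular solution (638, -116); reduce x mod 38: (30, -4).
General solution: x = 30 + 38t, y = -4 - 7t for integer t.
179 ≤ 30 + 38t ≤ 629 gives t ∈ [4, 15], which is 12 values.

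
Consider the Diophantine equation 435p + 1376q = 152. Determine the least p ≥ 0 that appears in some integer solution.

gcd(1376, 435):
  1376 = 3*435 + 71
  435 = 6*71 + 9
  71 = 7*9 + 8
  9 = 1*8 + 1
  8 = 8*1
so gcd(1376, 435) = 1.
1 divides 152, so solutions exist.
Back-substitute for Bézout coefficients:
  1 = 9 - 1*8
  ... = 435*(155) + 1376*(-49)
Scale by 152/1 = 152: (p₀, q₀) = (23560, -7448).
General solution: p = 23560 + 1376t, q = -7448 - 435t for integer t.
p ≥ 0: smallest is 23560 mod 1376 = 168 (at t = -17), with q = -53.

168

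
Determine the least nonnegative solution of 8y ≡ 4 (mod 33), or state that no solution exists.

gcd(33, 8) = 1  (33 = 4×8 + 1, 8 = 8×1).
1 divides 4, so solutions exist.
Back-substituting, 8×(-4) + 33×(1) = 1.
So 8×(-4) ≡ 1 (mod 33); multiply by 4: y ≡ -16 (mod 33).
Smallest nonnegative: y = -16 mod 33 = 17.

17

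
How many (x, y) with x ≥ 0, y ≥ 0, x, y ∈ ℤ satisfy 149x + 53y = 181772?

23

gcd(149, 53) = 1.
By Bézout, 149×(-16) + 53×(45) = 1.
One solution: (23, 3365).
General: x = 23 + 53t, y = 3365 - 149t.
x ≥ 0 ⇒ t ≥ 0; y ≥ 0 ⇒ t ≤ 22. So t ∈ [0, 22]: 23 solutions.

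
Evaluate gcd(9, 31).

1

gcd(31, 9) = 1  (31 = 3×9 + 4, 9 = 2×4 + 1, 4 = 4×1).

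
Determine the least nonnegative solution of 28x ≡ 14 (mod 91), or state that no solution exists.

7

gcd(91, 28) = 7  (91 = 3×28 + 7, 28 = 4×7).
7 divides 14, so solutions exist.
Back-substituting, 28×(-3) + 91×(1) = 7.
So 28×(-3) ≡ 7 (mod 91); multiply by 2: x ≡ -6 (mod 13).
Smallest nonnegative: x = -6 mod 13 = 7.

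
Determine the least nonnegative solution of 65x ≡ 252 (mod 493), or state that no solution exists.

gcd(493, 65):
  493 = 7×65 + 38
  65 = 1×38 + 27
  38 = 1×27 + 11
  27 = 2×11 + 5
  11 = 2×5 + 1
  5 = 5×1
so gcd(493, 65) = 1.
1 divides 252, so solutions exist.
Back-substitute for Bézout coefficients:
  1 = 11 - 2×5
  ... = 65×(-91) + 493×(12)
So 65×(-91) ≡ 1 (mod 493); multiply by 252: x ≡ -22932 (mod 493).
Smallest nonnegative: x = -22932 mod 493 = 239.

239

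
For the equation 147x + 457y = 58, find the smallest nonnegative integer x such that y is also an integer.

389

gcd(457, 147) = 1  (457 = 3*147 + 16, 147 = 9*16 + 3, 16 = 5*3 + 1, 3 = 3*1).
1 divides 58, so solutions exist.
Back-substituting, 147*(-143) + 457*(46) = 1.
Scale by 58/1 = 58: (x₀, y₀) = (-8294, 2668).
General solution: x = -8294 + 457t, y = 2668 - 147t for integer t.
x ≥ 0: smallest is -8294 mod 457 = 389 (at t = 19), with y = -125.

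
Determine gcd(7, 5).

gcd(7, 5):
  7 = 1·5 + 2
  5 = 2·2 + 1
  2 = 2·1
so gcd(7, 5) = 1.

1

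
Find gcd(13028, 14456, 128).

4

gcd(14456, 13028) = 4  (14456 = 1×13028 + 1428, 13028 = 9×1428 + 176, 1428 = 8×176 + 20, 176 = 8×20 + 16, 20 = 1×16 + 4, 16 = 4×4).
gcd(4, 128) = 4.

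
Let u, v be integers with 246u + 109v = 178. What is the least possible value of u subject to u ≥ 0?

92

gcd(246, 109):
  246 = 2·109 + 28
  109 = 3·28 + 25
  28 = 1·25 + 3
  25 = 8·3 + 1
  3 = 3·1
so gcd(246, 109) = 1.
1 divides 178, so solutions exist.
Back-substitute for Bézout coefficients:
  1 = 25 - 8·3
  ... = 246·(-35) + 109·(79)
Scale by 178/1 = 178: (u₀, v₀) = (-6230, 14062).
General solution: u = -6230 + 109t, v = 14062 - 246t for integer t.
u ≥ 0: smallest is -6230 mod 109 = 92 (at t = 58), with v = -206.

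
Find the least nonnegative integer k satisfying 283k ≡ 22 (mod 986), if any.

784

gcd(986, 283):
  986 = 3×283 + 137
  283 = 2×137 + 9
  137 = 15×9 + 2
  9 = 4×2 + 1
  2 = 2×1
so gcd(986, 283) = 1.
1 divides 22, so solutions exist.
Back-substitute for Bézout coefficients:
  1 = 9 - 4×2
  ... = 283×(439) + 986×(-126)
So 283×(439) ≡ 1 (mod 986); multiply by 22: k ≡ 9658 (mod 986).
Smallest nonnegative: k = 9658 mod 986 = 784.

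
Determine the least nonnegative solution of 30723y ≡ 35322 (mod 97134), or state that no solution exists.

gcd(97134, 30723):
  97134 = 3·30723 + 4965
  30723 = 6·4965 + 933
  4965 = 5·933 + 300
  933 = 3·300 + 33
  300 = 9·33 + 3
  33 = 11·3
so gcd(97134, 30723) = 3.
3 divides 35322, so solutions exist.
Back-substitute for Bézout coefficients:
  3 = 300 - 9·33
  ... = 30723·(-2915) + 97134·(922)
So 30723·(-2915) ≡ 3 (mod 97134); multiply by 11774: y ≡ -34321210 (mod 32378).
Smallest nonnegative: y = -34321210 mod 32378 = 31848.

31848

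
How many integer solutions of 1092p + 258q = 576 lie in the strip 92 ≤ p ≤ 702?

14

gcd(1092, 258) = 6.
By Bézout, 1092·(13) + 258·(-55) = 6.
Particular solution: (1, -2).
General solution: p = 1 + 43t, q = -2 - 182t for integer t.
92 ≤ 1 + 43t ≤ 702 gives t ∈ [3, 16], which is 14 values.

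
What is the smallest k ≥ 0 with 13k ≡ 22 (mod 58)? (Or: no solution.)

24

gcd(58, 13):
  58 = 4*13 + 6
  13 = 2*6 + 1
  6 = 6*1
so gcd(58, 13) = 1.
1 divides 22, so solutions exist.
Back-substitute for Bézout coefficients:
  1 = 13 - 2*6
  ... = 13*(9) + 58*(-2)
So 13*(9) ≡ 1 (mod 58); multiply by 22: k ≡ 198 (mod 58).
Smallest nonnegative: k = 198 mod 58 = 24.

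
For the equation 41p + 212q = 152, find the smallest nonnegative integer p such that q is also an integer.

gcd(212, 41):
  212 = 5·41 + 7
  41 = 5·7 + 6
  7 = 1·6 + 1
  6 = 6·1
so gcd(212, 41) = 1.
1 divides 152, so solutions exist.
Back-substitute for Bézout coefficients:
  1 = 7 - 1·6
  ... = 41·(-31) + 212·(6)
Scale by 152/1 = 152: (p₀, q₀) = (-4712, 912).
General solution: p = -4712 + 212t, q = 912 - 41t for integer t.
p ≥ 0: smallest is -4712 mod 212 = 164 (at t = 23), with q = -31.

164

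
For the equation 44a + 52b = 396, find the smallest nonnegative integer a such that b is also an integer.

9

gcd(52, 44):
  52 = 1·44 + 8
  44 = 5·8 + 4
  8 = 2·4
so gcd(52, 44) = 4.
4 divides 396, so solutions exist.
Back-substitute for Bézout coefficients:
  4 = 44 - 5·8
  ... = 44·(6) + 52·(-5)
Scale by 396/4 = 99: (a₀, b₀) = (594, -495).
General solution: a = 594 + 13t, b = -495 - 11t for integer t.
a ≥ 0: smallest is 594 mod 13 = 9 (at t = -45), with b = 0.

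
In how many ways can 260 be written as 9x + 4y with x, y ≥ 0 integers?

gcd(9, 4) = 1  (9 = 2×4 + 1, 4 = 4×1).
Back-substituting, 9×(1) + 4×(-2) = 1.
Scale by 260: one solution is (260, -520). Reduce x mod 4: (0, 65).
General: x = 0 + 4t, y = 65 - 9t.
x ≥ 0 ⇒ t ≥ 0; y ≥ 0 ⇒ t ≤ 7. So t ∈ [0, 7]: 8 solutions.

8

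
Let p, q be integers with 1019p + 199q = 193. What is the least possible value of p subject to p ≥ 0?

149

gcd(1019, 199):
  1019 = 5×199 + 24
  199 = 8×24 + 7
  24 = 3×7 + 3
  7 = 2×3 + 1
  3 = 3×1
so gcd(1019, 199) = 1.
1 divides 193, so solutions exist.
Back-substitute for Bézout coefficients:
  1 = 7 - 2×3
  ... = 1019×(-58) + 199×(297)
Scale by 193/1 = 193: (p₀, q₀) = (-11194, 57321).
General solution: p = -11194 + 199t, q = 57321 - 1019t for integer t.
p ≥ 0: smallest is -11194 mod 199 = 149 (at t = 57), with q = -762.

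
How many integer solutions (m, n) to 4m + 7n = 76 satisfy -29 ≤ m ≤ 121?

21

gcd(7, 4) = 1.
By Bézout, 4×(2) + 7×(-1) = 1.
Particular solution: (5, 8).
General solution: m = 5 + 7t, n = 8 - 4t for integer t.
-29 ≤ 5 + 7t ≤ 121 gives t ∈ [-4, 16], which is 21 values.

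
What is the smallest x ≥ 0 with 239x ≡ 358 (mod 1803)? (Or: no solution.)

1118

gcd(1803, 239):
  1803 = 7·239 + 130
  239 = 1·130 + 109
  130 = 1·109 + 21
  109 = 5·21 + 4
  21 = 5·4 + 1
  4 = 4·1
so gcd(1803, 239) = 1.
1 divides 358, so solutions exist.
Back-substitute for Bézout coefficients:
  1 = 21 - 5·4
  ... = 239·(-430) + 1803·(57)
So 239·(-430) ≡ 1 (mod 1803); multiply by 358: x ≡ -153940 (mod 1803).
Smallest nonnegative: x = -153940 mod 1803 = 1118.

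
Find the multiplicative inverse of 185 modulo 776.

625

gcd(776, 185) = 1  (776 = 4*185 + 36, 185 = 5*36 + 5, 36 = 7*5 + 1, 5 = 5*1).
Back-substituting, 185*(-151) + 776*(36) = 1.
So 185*-151 ≡ 1 (mod 776), and -151 mod 776 = 625.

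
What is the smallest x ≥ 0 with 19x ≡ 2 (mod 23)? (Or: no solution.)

11

gcd(23, 19) = 1.
1 divides 2, so solutions exist.
By Bézout, 19*(-6) + 23*(5) = 1.
So 19*(-6) ≡ 1 (mod 23); multiply by 2: x ≡ -12 (mod 23).
Smallest nonnegative: x = -12 mod 23 = 11.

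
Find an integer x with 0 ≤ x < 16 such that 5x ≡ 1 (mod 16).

13

gcd(16, 5):
  16 = 3·5 + 1
  5 = 5·1
so gcd(16, 5) = 1.
Back-substitute for Bézout coefficients:
  1 = 16 - 3·5
  ... = 5·(-3) + 16·(1)
So 5·-3 ≡ 1 (mod 16), and -3 mod 16 = 13.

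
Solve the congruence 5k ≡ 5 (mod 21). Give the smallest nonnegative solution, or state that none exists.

1

gcd(21, 5):
  21 = 4·5 + 1
  5 = 5·1
so gcd(21, 5) = 1.
1 divides 5, so solutions exist.
Back-substitute for Bézout coefficients:
  1 = 21 - 4·5
  ... = 5·(-4) + 21·(1)
So 5·(-4) ≡ 1 (mod 21); multiply by 5: k ≡ -20 (mod 21).
Smallest nonnegative: k = -20 mod 21 = 1.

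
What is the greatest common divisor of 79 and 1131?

gcd(1131, 79):
  1131 = 14·79 + 25
  79 = 3·25 + 4
  25 = 6·4 + 1
  4 = 4·1
so gcd(1131, 79) = 1.

1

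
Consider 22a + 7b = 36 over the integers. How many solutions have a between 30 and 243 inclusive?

30

gcd(22, 7) = 1.
By Bézout, 22*(1) + 7*(-3) = 1.
Particular solution: (1, 2).
General solution: a = 1 + 7t, b = 2 - 22t for integer t.
30 ≤ 1 + 7t ≤ 243 gives t ∈ [5, 34], which is 30 values.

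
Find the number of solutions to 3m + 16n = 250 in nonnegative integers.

5

gcd(16, 3) = 1.
By Bézout, 3×(-5) + 16×(1) = 1.
One solution: (14, 13).
General: m = 14 + 16t, n = 13 - 3t.
m ≥ 0 ⇒ t ≥ 0; n ≥ 0 ⇒ t ≤ 4. So t ∈ [0, 4]: 5 solutions.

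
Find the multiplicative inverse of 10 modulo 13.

gcd(13, 10) = 1  (13 = 1·10 + 3, 10 = 3·3 + 1, 3 = 3·1).
Back-substituting, 10·(4) + 13·(-3) = 1.
So 10·4 ≡ 1 (mod 13), and 4 mod 13 = 4.

4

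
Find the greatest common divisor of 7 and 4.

1

gcd(7, 4) = 1  (7 = 1×4 + 3, 4 = 1×3 + 1, 3 = 3×1).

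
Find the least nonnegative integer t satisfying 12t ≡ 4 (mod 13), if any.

gcd(13, 12):
  13 = 1*12 + 1
  12 = 12*1
so gcd(13, 12) = 1.
1 divides 4, so solutions exist.
Back-substitute for Bézout coefficients:
  1 = 13 - 1*12
  ... = 12*(-1) + 13*(1)
So 12*(-1) ≡ 1 (mod 13); multiply by 4: t ≡ -4 (mod 13).
Smallest nonnegative: t = -4 mod 13 = 9.

9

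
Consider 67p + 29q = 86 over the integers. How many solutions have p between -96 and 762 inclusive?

gcd(67, 29) = 1  (67 = 2·29 + 9, 29 = 3·9 + 2, 9 = 4·2 + 1, 2 = 2·1).
Back-substituting, 67·(13) + 29·(-30) = 1.
Scale by 86: particular solution (1118, -2580); reduce p mod 29: (16, -34).
General solution: p = 16 + 29t, q = -34 - 67t for integer t.
-96 ≤ 16 + 29t ≤ 762 gives t ∈ [-3, 25], which is 29 values.

29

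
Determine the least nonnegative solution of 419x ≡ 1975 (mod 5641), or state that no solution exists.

gcd(5641, 419) = 1.
1 divides 1975, so solutions exist.
By Bézout, 419×(-727) + 5641×(54) = 1.
So 419×(-727) ≡ 1 (mod 5641); multiply by 1975: x ≡ -1435825 (mod 5641).
Smallest nonnegative: x = -1435825 mod 5641 = 2630.

2630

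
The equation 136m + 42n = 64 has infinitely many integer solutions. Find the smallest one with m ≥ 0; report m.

19

gcd(136, 42):
  136 = 3×42 + 10
  42 = 4×10 + 2
  10 = 5×2
so gcd(136, 42) = 2.
2 divides 64, so solutions exist.
Back-substitute for Bézout coefficients:
  2 = 42 - 4×10
  ... = 136×(-4) + 42×(13)
Scale by 64/2 = 32: (m₀, n₀) = (-128, 416).
General solution: m = -128 + 21t, n = 416 - 68t for integer t.
m ≥ 0: smallest is -128 mod 21 = 19 (at t = 7), with n = -60.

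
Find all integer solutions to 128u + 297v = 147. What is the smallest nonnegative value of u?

87

gcd(297, 128) = 1.
1 divides 147, so solutions exist.
By Bézout, 128×(-58) + 297×(25) = 1.
Scale by 147/1 = 147: (u₀, v₀) = (-8526, 3675).
General solution: u = -8526 + 297t, v = 3675 - 128t for integer t.
u ≥ 0: smallest is -8526 mod 297 = 87 (at t = 29), with v = -37.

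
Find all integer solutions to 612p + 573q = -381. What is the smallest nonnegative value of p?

49

gcd(612, 573) = 3  (612 = 1×573 + 39, 573 = 14×39 + 27, 39 = 1×27 + 12, 27 = 2×12 + 3, 12 = 4×3).
3 divides -381, so solutions exist.
Back-substituting, 612×(-44) + 573×(47) = 3.
Scale by -381/3 = -127: (p₀, q₀) = (5588, -5969).
General solution: p = 5588 + 191t, q = -5969 - 204t for integer t.
p ≥ 0: smallest is 5588 mod 191 = 49 (at t = -29), with q = -53.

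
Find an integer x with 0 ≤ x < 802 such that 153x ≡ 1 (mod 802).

gcd(802, 153):
  802 = 5·153 + 37
  153 = 4·37 + 5
  37 = 7·5 + 2
  5 = 2·2 + 1
  2 = 2·1
so gcd(802, 153) = 1.
Back-substitute for Bézout coefficients:
  1 = 5 - 2·2
  ... = 153·(325) + 802·(-62)
So 153·325 ≡ 1 (mod 802), and 325 mod 802 = 325.

325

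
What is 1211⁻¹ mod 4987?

gcd(4987, 1211) = 1.
By Bézout, 1211·(-1116) + 4987·(271) = 1.
So 1211·-1116 ≡ 1 (mod 4987), and -1116 mod 4987 = 3871.

3871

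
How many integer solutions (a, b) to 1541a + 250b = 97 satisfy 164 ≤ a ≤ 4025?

16

gcd(1541, 250):
  1541 = 6*250 + 41
  250 = 6*41 + 4
  41 = 10*4 + 1
  4 = 4*1
so gcd(1541, 250) = 1.
Back-substitute for Bézout coefficients:
  1 = 41 - 10*4
  ... = 1541*(61) + 250*(-376)
Scale by 97: particular solution (5917, -36472); reduce a mod 250: (167, -1029).
General solution: a = 167 + 250t, b = -1029 - 1541t for integer t.
164 ≤ 167 + 250t ≤ 4025 gives t ∈ [0, 15], which is 16 values.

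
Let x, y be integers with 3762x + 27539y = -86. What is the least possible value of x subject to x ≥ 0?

14787

gcd(27539, 3762):
  27539 = 7*3762 + 1205
  3762 = 3*1205 + 147
  1205 = 8*147 + 29
  147 = 5*29 + 2
  29 = 14*2 + 1
  2 = 2*1
so gcd(27539, 3762) = 1.
1 divides -86, so solutions exist.
Back-substitute for Bézout coefficients:
  1 = 29 - 14*2
  ... = 3762*(-13301) + 27539*(1817)
Scale by -86/1 = -86: (x₀, y₀) = (1143886, -156262).
General solution: x = 1143886 + 27539t, y = -156262 - 3762t for integer t.
x ≥ 0: smallest is 1143886 mod 27539 = 14787 (at t = -41), with y = -2020.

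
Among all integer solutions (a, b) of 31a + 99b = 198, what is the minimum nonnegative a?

0

gcd(99, 31) = 1.
1 divides 198, so solutions exist.
By Bézout, 31*(16) + 99*(-5) = 1.
Scale by 198/1 = 198: (a₀, b₀) = (3168, -990).
General solution: a = 3168 + 99t, b = -990 - 31t for integer t.
a ≥ 0: smallest is 3168 mod 99 = 0 (at t = -32), with b = 2.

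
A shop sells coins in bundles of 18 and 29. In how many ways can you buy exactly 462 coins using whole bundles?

1

Need nonnegative integers with 18j + 29k = 462.
gcd(18, 29) = 1, and 18·(-8) + 29·(5) = 1.
So (j₀, k₀) = (-3696, 2310); general j = -3696 + 29t, k = 2310 - 18t.
j ≥ 0 ⇒ t ≥ 128; k ≥ 0 ⇒ t ≤ 128. That's 1 value of t.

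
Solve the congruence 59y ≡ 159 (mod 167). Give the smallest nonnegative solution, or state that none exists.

gcd(167, 59):
  167 = 2·59 + 49
  59 = 1·49 + 10
  49 = 4·10 + 9
  10 = 1·9 + 1
  9 = 9·1
so gcd(167, 59) = 1.
1 divides 159, so solutions exist.
Back-substitute for Bézout coefficients:
  1 = 10 - 1·9
  ... = 59·(17) + 167·(-6)
So 59·(17) ≡ 1 (mod 167); multiply by 159: y ≡ 2703 (mod 167).
Smallest nonnegative: y = 2703 mod 167 = 31.

31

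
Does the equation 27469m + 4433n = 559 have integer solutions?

yes

gcd(27469, 4433) = 13.
13 divides 559, so integer solutions exist.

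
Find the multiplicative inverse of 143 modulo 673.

593

gcd(673, 143) = 1  (673 = 4·143 + 101, 143 = 1·101 + 42, 101 = 2·42 + 17, 42 = 2·17 + 8, 17 = 2·8 + 1, 8 = 8·1).
Back-substituting, 143·(-80) + 673·(17) = 1.
So 143·-80 ≡ 1 (mod 673), and -80 mod 673 = 593.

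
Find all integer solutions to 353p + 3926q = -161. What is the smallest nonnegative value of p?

gcd(3926, 353) = 1  (3926 = 11*353 + 43, 353 = 8*43 + 9, 43 = 4*9 + 7, 9 = 1*7 + 2, 7 = 3*2 + 1, 2 = 2*1).
1 divides -161, so solutions exist.
Back-substituting, 353*(-1735) + 3926*(156) = 1.
Scale by -161/1 = -161: (p₀, q₀) = (279335, -25116).
General solution: p = 279335 + 3926t, q = -25116 - 353t for integer t.
p ≥ 0: smallest is 279335 mod 3926 = 589 (at t = -71), with q = -53.

589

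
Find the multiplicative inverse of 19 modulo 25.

gcd(25, 19):
  25 = 1·19 + 6
  19 = 3·6 + 1
  6 = 6·1
so gcd(25, 19) = 1.
Back-substitute for Bézout coefficients:
  1 = 19 - 3·6
  ... = 19·(4) + 25·(-3)
So 19·4 ≡ 1 (mod 25), and 4 mod 25 = 4.

4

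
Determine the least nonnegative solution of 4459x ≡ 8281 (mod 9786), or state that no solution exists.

gcd(9786, 4459) = 7  (9786 = 2×4459 + 868, 4459 = 5×868 + 119, 868 = 7×119 + 35, 119 = 3×35 + 14, 35 = 2×14 + 7, 14 = 2×7).
7 divides 8281, so solutions exist.
Back-substituting, 4459×(-575) + 9786×(262) = 7.
So 4459×(-575) ≡ 7 (mod 9786); multiply by 1183: x ≡ -680225 (mod 1398).
Smallest nonnegative: x = -680225 mod 1398 = 601.

601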